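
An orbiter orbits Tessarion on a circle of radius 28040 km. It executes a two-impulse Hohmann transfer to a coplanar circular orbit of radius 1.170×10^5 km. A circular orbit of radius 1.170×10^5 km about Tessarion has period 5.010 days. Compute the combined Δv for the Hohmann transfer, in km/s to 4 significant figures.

Δv = 1.580 km/s

From Kepler's third law T² = 4π²r³/μ at r = 1.170×10^5 km, T = 5.010 days = 5.010 × 86400 s = 4.32864×10^5 s: μ = 4π²r³/T² = 3.37454×10^5 km³/s².
Transfer-ellipse semi-major axis a_t = (r₁ + r₂)/2 = (28040 + 1.170×10^5)/2 = 72520 km.
Circular speed at r₁: v₁ = √(μ/r₁) = √(3.37454×10^5/28040) = 3.4691 km/s.
On the transfer ellipse at r₁, vis-viva equation gives v_p = √[μ(2/r₁ − 1/a_t)] = 4.4064 km/s.
First burn Δv₁ = |v_p − v₁| = 0.9373 km/s.
Circular speed at r₂: v₂ = √(μ/r₂) = 1.6983 km/s.
Transfer-orbit speed at r₂: v_a = √[μ(2/r₂ − 1/a_t)] = 1.0560 km/s.
Second burn Δv₂ = |v₂ − v_a| = 0.6423 km/s.
Total Δv = Δv₁ + Δv₂ = 1.580 km/s.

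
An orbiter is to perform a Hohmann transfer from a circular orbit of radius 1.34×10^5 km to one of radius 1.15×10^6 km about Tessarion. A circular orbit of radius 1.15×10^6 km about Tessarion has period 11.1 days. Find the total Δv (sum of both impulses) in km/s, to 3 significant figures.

From Kepler's third law T² = 4π²r³/μ at r = 1.15×10^6 km, T = 11.1 days = 11.1 × 86400 s = 9.5904×10^5 s: μ = 4π²r³/T² = 6.52800×10^7 km³/s².
Semi-major axis of the transfer orbit: a_t = (1.340×10^5 + 1.150×10^6)/2 = 6.420×10^5 km.
Circular speed at r₁: v₁ = √(μ/r₁) = √(6.52800×10^7/1.340×10^5) = 22.072 km/s.
On the transfer ellipse at r₁, vis-viva gives v_p = √[μ(2/r₁ − 1/a_t)] = 29.541 km/s.
First burn Δv₁ = |v_p − v₁| = 7.469 km/s.
At r₂, v₂ = √(μ/r₂) = 7.534 km/s.
Transfer-orbit speed at r₂: v_a = √[μ(2/r₂ − 1/a_t)] = 3.442 km/s.
Second burn Δv₂ = |v₂ − v_a| = 4.092 km/s.
Total Δv = Δv₁ + Δv₂ = 11.56 km/s.

Δv = 11.6 km/s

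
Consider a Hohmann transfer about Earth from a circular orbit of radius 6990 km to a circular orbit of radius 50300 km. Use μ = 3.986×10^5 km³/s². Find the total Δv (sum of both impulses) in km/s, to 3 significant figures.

Transfer-ellipse semi-major axis a_t = (r₁ + r₂)/2 = (6990 + 50300)/2 = 28645 km.
Circular speed at r₁: v₁ = √(μ/r₁) = √(3.986×10^5/6990) = 7.551445 km/s.
Transfer-orbit speed at r₁ (v² = μ(2/r − 1/a)): v_p = √[μ(2/r₁ − 1/a_t)] = 10.00667 km/s.
First burn Δv₁ = |v_p − v₁| = 2.4552 km/s.
Circular speed at r₂: v₂ = √(μ/r₂) = 2.815041 km/s.
Transfer-orbit speed at r₂: v_a = √[μ(2/r₂ − 1/a_t)] = 1.390589 km/s.
Second burn Δv₂ = |v₂ − v_a| = 1.4245 km/s.
Total Δv = Δv₁ + Δv₂ = 3.880 km/s.

Δv = 3.88 km/s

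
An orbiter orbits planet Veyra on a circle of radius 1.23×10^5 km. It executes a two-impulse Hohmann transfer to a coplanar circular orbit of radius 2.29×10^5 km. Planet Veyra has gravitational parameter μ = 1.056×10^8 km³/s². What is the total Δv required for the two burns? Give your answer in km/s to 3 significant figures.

Δv = 7.64 km/s

The Hohmann ellipse has a_t = (r₁ + r₂)/2 = 1.760×10^5 km.
Circular speed at r₁: v₁ = √(μ/r₁) = √(1.056×10^8/1.230×10^5) = 29.301 km/s.
On the transfer ellipse at r₁, vis-viva equation gives v_p = √[μ(2/r₁ − 1/a_t)] = 33.423 km/s.
First burn Δv₁ = |v_p − v₁| = 4.122 km/s.
Circular speed at r₂: v₂ = √(μ/r₂) = 21.474 km/s.
Transfer-orbit speed at r₂: v_a = √[μ(2/r₂ − 1/a_t)] = 17.952 km/s.
Second burn Δv₂ = |v₂ − v_a| = 3.522 km/s.
Total Δv = Δv₁ + Δv₂ = 7.644 km/s.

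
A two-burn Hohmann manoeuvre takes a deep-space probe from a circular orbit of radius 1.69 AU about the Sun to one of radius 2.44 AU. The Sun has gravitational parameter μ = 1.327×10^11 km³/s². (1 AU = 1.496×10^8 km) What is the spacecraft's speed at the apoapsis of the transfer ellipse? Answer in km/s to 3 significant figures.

v = 17.2 km/s

In km: r₁ = 1.69 × 1.496×10^8 = 2.52824×10^8 km; r₂ = 2.44 × 1.496×10^8 = 3.65024×10^8 km.
Semi-major axis of the transfer orbit: a_t = (2.52824×10^8 + 3.65024×10^8)/2 = 3.08924×10^8 km.
The apoapsis of the transfer ellipse is at r = 3.65024×10^8 km.
Vis-viva: v = √[μ(2/r − 1/a_t)] = √[1.327×10^11 × (2/3.65024×10^8 − 1/3.08924×10^8)] = 17.25 km/s.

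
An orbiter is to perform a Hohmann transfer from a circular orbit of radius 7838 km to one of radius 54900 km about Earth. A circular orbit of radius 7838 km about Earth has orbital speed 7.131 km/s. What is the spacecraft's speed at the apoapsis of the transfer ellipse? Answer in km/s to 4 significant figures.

From the circular-orbit relation v² = μ/r at r = 7838 km: μ = v²r = (7.131)² × 7838 = 3.98571×10^5 km³/s².
Transfer-ellipse semi-major axis a_t = (r₁ + r₂)/2 = (7838 + 54900)/2 = 31369 km.
At apoapsis, r = 54900 km.
Vis-viva: v = √[μ(2/r − 1/a_t)] = √[3.98571×10^5 × (2/54900 − 1/31369)] = 1.347 km/s.

v = 1.347 km/s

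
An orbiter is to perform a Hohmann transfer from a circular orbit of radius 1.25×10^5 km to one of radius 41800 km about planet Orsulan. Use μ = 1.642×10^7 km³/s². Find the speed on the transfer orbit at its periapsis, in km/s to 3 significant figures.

Semi-major axis of the transfer orbit: a_t = (1.250×10^5 + 41800)/2 = 83400 km.
At periapsis, r = 41800 km.
Applying v² = μ(2/r − 1/a_t): v = 24.26 km/s.

v = 24.3 km/s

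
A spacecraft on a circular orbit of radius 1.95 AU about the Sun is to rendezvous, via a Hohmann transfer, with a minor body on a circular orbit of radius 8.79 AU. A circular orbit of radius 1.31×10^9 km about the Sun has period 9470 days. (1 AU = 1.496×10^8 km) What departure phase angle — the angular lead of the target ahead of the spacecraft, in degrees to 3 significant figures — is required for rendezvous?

From Kepler's third law T² = 4π²r³/μ at r = 1.31×10^9 km, T = 9470 days = 9470 × 86400 s = 8.18208×10^8 s: μ = 4π²r³/T² = 1.32570×10^11 km³/s².
In km: r₁ = 1.95 × 1.496×10^8 = 2.9172×10^8 km; r₂ = 8.79 × 1.496×10^8 = 1.314984×10^9 km.
Semi-major axis of the transfer orbit: a_t = (2.9172×10^8 + 1.314984×10^9)/2 = 8.03352×10^8 km.
Transfer time t = π√(a_t³/μ) = 1.96465×10^8 s.
The target's mean motion on its circular orbit is ω₂ = √(μ/r₂³) = 7.63559×10^-9 rad/s.
Angle swept by the target during transfer: ω₂·t = 1.50013 rad = 85.951°.
Arrival is 180° from departure on the ellipse, so φ = 180° − 85.951° = 94.0°.

φ = 94.0°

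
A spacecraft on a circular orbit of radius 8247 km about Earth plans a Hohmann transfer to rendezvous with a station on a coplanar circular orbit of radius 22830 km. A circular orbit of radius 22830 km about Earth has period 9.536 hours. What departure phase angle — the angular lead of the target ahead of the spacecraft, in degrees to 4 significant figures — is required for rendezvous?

From Kepler's third law T² = 4π²r³/μ at r = 22830 km, T = 9.536 hours = 9.536 × 3600 s = 34329.6 s: μ = 4π²r³/T² = 3.98602×10^5 km³/s².
Semi-major axis of the transfer orbit: a_t = (8247 + 22830)/2 = 15538.5 km.
The half-period of the transfer ellipse is t = π√(a_t³/μ) = 9638 s.
The target's mean motion on its circular orbit is ω₂ = √(μ/r₂³) = 1.830×10^-4 rad/s.
Angle swept by the target during transfer: ω₂·t = 1.764 rad = 101.07°.
The spacecraft traverses 180° on the transfer ellipse, so the target must lead by 180° − 101.07° = 78.93°.

φ = 78.93°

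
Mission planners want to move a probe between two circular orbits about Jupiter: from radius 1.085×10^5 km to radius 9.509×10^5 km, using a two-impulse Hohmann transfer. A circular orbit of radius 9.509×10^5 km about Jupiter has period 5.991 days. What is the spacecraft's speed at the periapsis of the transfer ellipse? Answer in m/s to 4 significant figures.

From Kepler's third law T² = 4π²r³/μ at r = 9.509×10^5 km, T = 5.991 days = 5.991 × 86400 s = 5.176224×10^5 s: μ = 4π²r³/T² = 1.26689×10^8 km³/s².
The Hohmann ellipse has a_t = (r₁ + r₂)/2 = 5.297×10^5 km.
The periapsis of the transfer ellipse is at r = 1.085×10^5 km.
From the vis-viva equation, v = √[μ(2/r − 1/a_t)] = 45.78 km/s.

v = 45780 m/s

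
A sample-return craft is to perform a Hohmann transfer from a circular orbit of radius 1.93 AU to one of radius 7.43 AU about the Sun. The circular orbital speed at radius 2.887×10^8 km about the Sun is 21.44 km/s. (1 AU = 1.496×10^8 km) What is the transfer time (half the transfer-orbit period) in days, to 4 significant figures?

From the circular-orbit relation v² = μ/r at r = 2.887×10^8 km: μ = v²r = (21.44)² × 2.887×10^8 = 1.32708×10^11 km³/s².
In km: r₁ = 1.93 × 1.496×10^8 = 2.88728×10^8 km; r₂ = 7.43 × 1.496×10^8 = 1.111528×10^9 km.
Transfer-ellipse semi-major axis a_t = (r₁ + r₂)/2 = (2.88728×10^8 + 1.111528×10^9)/2 = 7.00128×10^8 km.
Transfer time t = π√(a_t³/μ) = π√((7.00128×10^8)³ / 1.32708×10^11) = 1.5976×10^8 s.
Converting: 1.5976×10^8 s ÷ 86400 s/day = 1849 days.

t = 1849 days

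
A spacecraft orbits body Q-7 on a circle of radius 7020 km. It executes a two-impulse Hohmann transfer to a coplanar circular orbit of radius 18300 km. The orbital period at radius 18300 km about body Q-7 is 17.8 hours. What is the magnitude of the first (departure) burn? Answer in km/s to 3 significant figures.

Δv₁ = 0.586 km/s

From Kepler's third law T² = 4π²r³/μ at r = 18300 km, T = 17.8 hours = 17.8 × 3600 s = 64080 s: μ = 4π²r³/T² = 58920.7 km³/s².
The Hohmann ellipse has a_t = (r₁ + r₂)/2 = 12660 km.
On the circular orbit at r = 7020 km, v_c = √(μ/r) = 2.8971 km/s.
Vis-viva on the transfer ellipse at r = 7020 km gives v_t = √[μ(2/r − 1/a_t)] = 3.4832 km/s.
Δv₁ = |v_t − v_c| = |3.4832 − 2.8971| = 0.5861 km/s.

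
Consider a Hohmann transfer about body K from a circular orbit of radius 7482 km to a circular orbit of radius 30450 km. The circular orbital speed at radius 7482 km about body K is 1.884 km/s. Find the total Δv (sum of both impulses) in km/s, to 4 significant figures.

From the circular-orbit relation v² = μ/r at r = 7482 km: μ = v²r = (1.884)² × 7482 = 26557.0 km³/s².
The Hohmann ellipse has a_t = (r₁ + r₂)/2 = 18966 km.
At r₁ the circular-orbit speed is v₁ = √(μ/r₁) = 1.8840 km/s.
Transfer-orbit speed at r₁ (vis-viva equation): v_p = √[μ(2/r₁ − 1/a_t)] = 2.3872 km/s.
First burn Δv₁ = |v_p − v₁| = 0.5032 km/s.
Circular speed at r₂: v₂ = √(μ/r₂) = 0.9339 km/s.
Transfer-orbit speed at r₂: v_a = √[μ(2/r₂ − 1/a_t)] = 0.5866 km/s.
Second burn Δv₂ = |v₂ − v_a| = 0.3473 km/s.
Total Δv = Δv₁ + Δv₂ = 0.8505 km/s.

Δv = 0.8505 km/s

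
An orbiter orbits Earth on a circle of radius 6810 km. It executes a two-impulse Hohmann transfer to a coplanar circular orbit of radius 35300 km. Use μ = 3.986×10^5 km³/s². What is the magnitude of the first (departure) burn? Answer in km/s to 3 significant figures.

Δv₁ = 2.26 km/s

Transfer-ellipse semi-major axis a_t = (r₁ + r₂)/2 = (6810 + 35300)/2 = 21055 km.
Circular speed at r = 6810 km: v_c = √(μ/r) = 7.65059 km/s.
Vis-viva on the transfer ellipse at r = 6810 km gives v_t = √[μ(2/r − 1/a_t)] = 9.90615 km/s.
Δv₁ = |v_t − v_c| = |9.90615 − 7.65059| = 2.256 km/s.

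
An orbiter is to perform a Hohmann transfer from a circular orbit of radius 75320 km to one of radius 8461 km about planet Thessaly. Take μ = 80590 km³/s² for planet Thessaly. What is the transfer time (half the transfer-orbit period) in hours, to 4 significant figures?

t = 26.36 hours

Semi-major axis of the transfer orbit: a_t = (75320 + 8461)/2 = 41890.5 km.
By Kepler's third law the transfer-orbit period is T = 2π√(a_t³/μ), so t = T/2 = 94880 s.
Converting: 94880 s ÷ 3600 s/hour = 26.36 hours.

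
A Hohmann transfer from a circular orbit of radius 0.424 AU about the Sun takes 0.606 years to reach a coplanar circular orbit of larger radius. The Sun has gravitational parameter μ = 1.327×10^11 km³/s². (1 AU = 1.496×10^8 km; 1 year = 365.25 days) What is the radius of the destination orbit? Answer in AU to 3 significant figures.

r₂ = 1.85 AU

In km: r₁ = 0.424 × 1.496×10^8 = 6.34304×10^7 km.
Transfer time t = 0.606 years × 365.25 × 86400 s = 1.91239056×10^7 s, and t = π√(a_t³/μ).
So a_t = (μ t²/π²)^(1/3) = (1.327×10^11 × (1.91239056×10^7)² / π²)^(1/3) = 1.7005×10^8 km.
Since a_t = (r₁ + r₂)/2, r₂ = 2a_t − r₁ = 2×1.7005×10^8 − 6.34304×10^7 = 2.766696×10^8 km.
In AU: r₂ = 2.766696×10^8 / 1.496×10^8 = 1.85 AU.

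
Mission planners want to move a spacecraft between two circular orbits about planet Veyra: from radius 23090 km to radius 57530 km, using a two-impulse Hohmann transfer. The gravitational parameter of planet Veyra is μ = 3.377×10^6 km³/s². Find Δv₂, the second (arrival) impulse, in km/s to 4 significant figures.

Δv₂ = 1.863 km/s

Transfer-ellipse semi-major axis a_t = (r₁ + r₂)/2 = (23090 + 57530)/2 = 40310 km.
Circular speed at r = 57530 km: v_c = √(μ/r) = 7.662 km/s.
Vis-viva on the transfer ellipse at r = 57530 km gives v_t = √[μ(2/r − 1/a_t)] = 5.799 km/s.
Δv₂ = |v_t − v_c| = |5.799 − 7.662| = 1.863 km/s.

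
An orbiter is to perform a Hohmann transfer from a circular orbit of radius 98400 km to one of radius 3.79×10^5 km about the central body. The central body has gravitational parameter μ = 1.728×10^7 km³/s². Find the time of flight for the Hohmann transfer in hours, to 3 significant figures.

t = 24.5 hours

Semi-major axis of the transfer orbit: a_t = (98400 + 3.790×10^5)/2 = 2.387×10^5 km.
By Kepler's third law the transfer-orbit period is T = 2π√(a_t³/μ), so t = T/2 = 88140 s.
Converting: 88140 s ÷ 3600 s/hour = 24.5 hours.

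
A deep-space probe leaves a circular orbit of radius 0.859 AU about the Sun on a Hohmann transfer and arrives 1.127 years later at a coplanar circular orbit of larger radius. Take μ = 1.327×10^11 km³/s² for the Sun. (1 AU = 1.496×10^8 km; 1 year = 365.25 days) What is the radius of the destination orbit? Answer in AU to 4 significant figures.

r₂ = 2.579 AU

In km: r₁ = 0.859 × 1.496×10^8 = 1.285064×10^8 km.
Transfer time t = 1.127 years × 365.25 × 86400 s = 3.55654152×10^7 s, and t = π√(a_t³/μ).
So a_t = (μ t²/π²)^(1/3) = (1.327×10^11 × (3.55654152×10^7)² / π²)^(1/3) = 2.5716×10^8 km.
Since a_t = (r₁ + r₂)/2, r₂ = 2a_t − r₁ = 2×2.5716×10^8 − 1.285064×10^8 = 3.858136×10^8 km.
In AU: r₂ = 3.858136×10^8 / 1.496×10^8 = 2.579 AU.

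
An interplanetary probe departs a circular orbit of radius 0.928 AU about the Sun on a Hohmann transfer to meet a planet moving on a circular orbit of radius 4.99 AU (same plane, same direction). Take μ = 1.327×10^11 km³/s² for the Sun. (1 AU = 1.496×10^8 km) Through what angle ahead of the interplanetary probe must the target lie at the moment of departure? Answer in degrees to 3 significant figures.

In km: r₁ = 0.928 × 1.496×10^8 = 1.388288×10^8 km; r₂ = 4.99 × 1.496×10^8 = 7.46504×10^8 km.
Semi-major axis of the transfer orbit: a_t = (1.388288×10^8 + 7.46504×10^8)/2 = 4.426664×10^8 km.
Transfer time t = π√(a_t³/μ) = 8.03210×10^7 s.
Target angular speed ω₂ = √(μ/r₂³) = 1.78602×10^-8 rad/s.
Angle swept by the target during transfer: ω₂·t = 1.43455 rad = 82.19°.
The interplanetary probe traverses 180° on the transfer ellipse, so the target must lead by 180° − 82.19° = 97.8°.

φ = 97.8°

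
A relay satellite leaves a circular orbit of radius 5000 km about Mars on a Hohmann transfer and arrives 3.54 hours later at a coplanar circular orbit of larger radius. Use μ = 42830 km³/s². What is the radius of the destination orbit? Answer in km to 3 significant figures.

r₂ = 12800 km

Transfer time t = 3.54 hours = 12744 s, and t = π√(a_t³/μ).
So a_t = (μ t²/π²)^(1/3) = (42830 × (12744)² / π²)^(1/3) = 8899.2 km.
Since a_t = (r₁ + r₂)/2, r₂ = 2a_t − r₁ = 2×8899.2 − 5000 = 12798.4 km.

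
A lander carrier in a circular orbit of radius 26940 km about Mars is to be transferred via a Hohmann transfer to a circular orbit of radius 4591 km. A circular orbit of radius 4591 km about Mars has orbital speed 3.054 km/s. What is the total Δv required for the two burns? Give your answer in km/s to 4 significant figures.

From the circular-orbit relation v² = μ/r at r = 4591 km: μ = v²r = (3.054)² × 4591 = 42819.9 km³/s².
The Hohmann ellipse has a_t = (r₁ + r₂)/2 = 15765.5 km.
Circular speed at r₁: v₁ = √(μ/r₁) = √(42819.9/26940) = 1.2607 km/s.
Transfer-orbit speed at r₁ (vis-viva): v_a = √[μ(2/r₁ − 1/a_t)] = 0.68034 km/s.
First burn Δv₁ = |v_a − v₁| = 0.5804 km/s.
Circular speed at r₂: v₂ = √(μ/r₂) = 3.0540 km/s.
Transfer-orbit speed at r₂: v_p = √[μ(2/r₂ − 1/a_t)] = 3.9922 km/s.
Second burn Δv₂ = |v₂ − v_p| = 0.9382 km/s.
Δv = Δv₁ + Δv₂ = 0.5804 + 0.9382 = 1.519 km/s.

Δv = 1.519 km/s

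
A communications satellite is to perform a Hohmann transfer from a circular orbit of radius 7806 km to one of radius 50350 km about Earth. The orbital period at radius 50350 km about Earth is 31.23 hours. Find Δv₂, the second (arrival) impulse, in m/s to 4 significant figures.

From Kepler's third law T² = 4π²r³/μ at r = 50350 km, T = 31.23 hours = 31.23 × 3600 s = 1.12428×10^5 s: μ = 4π²r³/T² = 3.98666×10^5 km³/s².
Semi-major axis of the transfer orbit: a_t = (7806 + 50350)/2 = 29078 km.
Circular speed at r = 50350 km: v_c = √(μ/r) = 2.814 km/s.
Transfer-orbit speed at the same r (vis-viva, a = a_t): v_t = √[μ(2/r − 1/a_t)] = 1.458 km/s.
Δv₂ = |v_t − v_c| = |1.458 − 2.814| = 1.356 km/s.

Δv₂ = 1356 m/s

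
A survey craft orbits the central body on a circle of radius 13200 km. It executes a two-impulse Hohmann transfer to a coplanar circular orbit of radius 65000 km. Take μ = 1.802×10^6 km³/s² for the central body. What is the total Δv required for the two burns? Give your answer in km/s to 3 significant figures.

Δv = 5.59 km/s

Transfer-ellipse semi-major axis a_t = (r₁ + r₂)/2 = (13200 + 65000)/2 = 39100 km.
At r₁ the circular-orbit speed is v₁ = √(μ/r₁) = 11.684 km/s.
On the transfer ellipse at r₁, vis-viva equation gives v_p = √[μ(2/r₁ − 1/a_t)] = 15.065 km/s.
First burn Δv₁ = |v_p − v₁| = 3.381 km/s.
Circular speed at r₂: v₂ = √(μ/r₂) = 5.265 km/s.
Transfer-orbit speed at r₂: v_a = √[μ(2/r₂ − 1/a_t)] = 3.059 km/s.
Second burn Δv₂ = |v₂ − v_a| = 2.206 km/s.
Δv = Δv₁ + Δv₂ = 3.381 + 2.206 = 5.587 km/s.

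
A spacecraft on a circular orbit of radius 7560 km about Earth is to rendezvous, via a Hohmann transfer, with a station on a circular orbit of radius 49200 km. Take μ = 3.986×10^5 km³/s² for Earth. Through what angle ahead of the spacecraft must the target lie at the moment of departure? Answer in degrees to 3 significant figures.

Transfer-ellipse semi-major axis a_t = (r₁ + r₂)/2 = (7560 + 49200)/2 = 28380 km.
The half-period of the transfer ellipse is t = π√(a_t³/μ) = 23790 s.
The target's mean motion on its circular orbit is ω₂ = √(μ/r₂³) = 5.785×10^-5 rad/s.
Angle swept by the target during transfer: ω₂·t = 1.3763 rad = 78.86°.
Arrival is 180° from departure on the ellipse, so φ = 180° − 78.86° = 101°.

φ = 101°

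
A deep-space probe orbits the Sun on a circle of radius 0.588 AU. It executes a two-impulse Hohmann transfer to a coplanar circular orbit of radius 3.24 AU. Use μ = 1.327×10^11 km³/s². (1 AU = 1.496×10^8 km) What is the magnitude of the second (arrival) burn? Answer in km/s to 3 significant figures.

Δv₂ = 7.38 km/s

In km: r₁ = 0.588 × 1.496×10^8 = 8.79648×10^7 km; r₂ = 3.24 × 1.496×10^8 = 4.84704×10^8 km.
Semi-major axis of the transfer orbit: a_t = (8.79648×10^7 + 4.84704×10^8)/2 = 2.863344×10^8 km.
Circular speed at r = 4.84704×10^8 km: v_c = √(μ/r) = 16.546 km/s.
Vis-viva on the transfer ellipse at r = 4.84704×10^8 km gives v_t = √[μ(2/r − 1/a_t)] = 9.1710 km/s.
Δv₂ = |v_t − v_c| = |9.1710 − 16.546| = 7.375 km/s.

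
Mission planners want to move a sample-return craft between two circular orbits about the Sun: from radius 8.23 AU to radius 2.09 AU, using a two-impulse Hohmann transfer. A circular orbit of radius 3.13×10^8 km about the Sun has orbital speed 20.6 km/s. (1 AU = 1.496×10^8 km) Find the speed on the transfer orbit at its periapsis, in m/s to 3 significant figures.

From the circular-orbit relation v² = μ/r at r = 3.13×10^8 km: μ = v²r = (20.6)² × 3.13×10^8 = 1.32825×10^11 km³/s².
In km: r₁ = 8.23 × 1.496×10^8 = 1.231208×10^9 km; r₂ = 2.09 × 1.496×10^8 = 3.12664×10^8 km.
Transfer-ellipse semi-major axis a_t = (r₁ + r₂)/2 = (1.231208×10^9 + 3.12664×10^8)/2 = 7.71936×10^8 km.
The periapsis of the transfer ellipse is at r = 3.12664×10^8 km.
Vis-viva: v = √[μ(2/r − 1/a_t)] = √[1.32825×10^11 × (2/3.12664×10^8 − 1/7.71936×10^8)] = 26.03 km/s.

v = 26000 m/s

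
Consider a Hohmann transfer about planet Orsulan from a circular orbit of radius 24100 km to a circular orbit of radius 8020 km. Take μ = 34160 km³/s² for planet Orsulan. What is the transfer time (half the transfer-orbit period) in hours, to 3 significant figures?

The Hohmann ellipse has a_t = (r₁ + r₂)/2 = 16060 km.
Half the transfer-orbit period gives t = π√(a_t³/μ) = 34590 s.
Converting: 34590 s ÷ 3600 s/hour = 9.61 hours.

t = 9.61 hours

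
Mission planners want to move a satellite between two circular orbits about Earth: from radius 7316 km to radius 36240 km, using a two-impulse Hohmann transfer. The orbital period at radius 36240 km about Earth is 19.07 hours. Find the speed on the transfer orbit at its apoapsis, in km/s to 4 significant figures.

v = 1.922 km/s

From Kepler's third law T² = 4π²r³/μ at r = 36240 km, T = 19.07 hours = 19.07 × 3600 s = 68652 s: μ = 4π²r³/T² = 3.98674×10^5 km³/s².
Semi-major axis of the transfer orbit: a_t = (7316 + 36240)/2 = 21778 km.
The apoapsis of the transfer ellipse is at r = 36240 km.
From the vis-viva equation, v = √[μ(2/r − 1/a_t)] = 1.922 km/s.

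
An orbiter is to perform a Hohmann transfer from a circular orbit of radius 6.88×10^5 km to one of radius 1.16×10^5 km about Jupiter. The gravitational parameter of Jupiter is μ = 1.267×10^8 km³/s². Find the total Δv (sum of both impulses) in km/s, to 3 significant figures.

Δv = 16.5 km/s

The Hohmann ellipse has a_t = (r₁ + r₂)/2 = 4.020×10^5 km.
Circular speed at r₁: v₁ = √(μ/r₁) = √(1.267×10^8/6.880×10^5) = 13.5704 km/s.
Transfer-orbit speed at r₁ (vis-viva equation): v_a = √[μ(2/r₁ − 1/a_t)] = 7.28971 km/s.
First burn Δv₁ = |v_a − v₁| = 6.281 km/s.
At r₂, v₂ = √(μ/r₂) = 33.05 km/s.
Transfer-orbit speed at r₂: v_p = √[μ(2/r₂ − 1/a_t)] = 43.24 km/s.
Second burn Δv₂ = |v₂ − v_p| = 10.19 km/s.
Δv = Δv₁ + Δv₂ = 6.281 + 10.19 = 16.47 km/s.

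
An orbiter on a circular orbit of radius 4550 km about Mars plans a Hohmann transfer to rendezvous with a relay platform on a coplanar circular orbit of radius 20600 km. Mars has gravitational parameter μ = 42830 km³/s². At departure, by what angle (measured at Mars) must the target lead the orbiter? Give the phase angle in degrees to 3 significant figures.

Semi-major axis of the transfer orbit: a_t = (4550 + 20600)/2 = 12575 km.
The half-period of the transfer ellipse is t = π√(a_t³/μ) = 21406.1 s.
The target's mean motion on its circular orbit is ω₂ = √(μ/r₂³) = 6.99960×10^-5 rad/s.
Angle swept by the target during transfer: ω₂·t = 1.49834 rad = 85.849°.
The orbiter traverses 180° on the transfer ellipse, so the target must lead by 180° − 85.849° = 94.2°.

φ = 94.2°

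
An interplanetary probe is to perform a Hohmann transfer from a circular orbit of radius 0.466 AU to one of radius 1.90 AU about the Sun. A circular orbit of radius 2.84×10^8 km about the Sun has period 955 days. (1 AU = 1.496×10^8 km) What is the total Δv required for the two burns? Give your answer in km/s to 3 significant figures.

From Kepler's third law T² = 4π²r³/μ at r = 2.84×10^8 km, T = 955 days = 955 × 86400 s = 8.2512×10^7 s: μ = 4π²r³/T² = 1.32825×10^11 km³/s².
In km: r₁ = 0.466 × 1.496×10^8 = 6.97136×10^7 km; r₂ = 1.90 × 1.496×10^8 = 2.8424×10^8 km.
Transfer-ellipse semi-major axis a_t = (r₁ + r₂)/2 = (6.97136×10^7 + 2.8424×10^8)/2 = 1.769768×10^8 km.
Circular speed at r₁: v₁ = √(μ/r₁) = √(1.32825×10^11/6.97136×10^7) = 43.65 km/s.
Transfer-orbit speed at r₁ (vis-viva): v_p = √[μ(2/r₁ − 1/a_t)] = 55.32 km/s.
First burn Δv₁ = |v_p − v₁| = 11.67 km/s.
At r₂, v₂ = √(μ/r₂) = 21.62 km/s.
Transfer-orbit speed at r₂: v_a = √[μ(2/r₂ − 1/a_t)] = 13.57 km/s.
Second burn Δv₂ = |v₂ − v_a| = 8.050 km/s.
Δv = Δv₁ + Δv₂ = 11.67 + 8.050 = 19.72 km/s.

Δv = 19.7 km/s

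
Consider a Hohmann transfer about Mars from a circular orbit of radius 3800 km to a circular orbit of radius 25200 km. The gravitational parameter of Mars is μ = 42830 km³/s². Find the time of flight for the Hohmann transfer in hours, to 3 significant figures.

t = 7.36 hours

The Hohmann ellipse has a_t = (r₁ + r₂)/2 = 14500 km.
Transfer time t = π√(a_t³/μ) = π√((14500)³ / 42830) = 26510 s.
Converting: 26510 s ÷ 3600 s/hour = 7.36 hours.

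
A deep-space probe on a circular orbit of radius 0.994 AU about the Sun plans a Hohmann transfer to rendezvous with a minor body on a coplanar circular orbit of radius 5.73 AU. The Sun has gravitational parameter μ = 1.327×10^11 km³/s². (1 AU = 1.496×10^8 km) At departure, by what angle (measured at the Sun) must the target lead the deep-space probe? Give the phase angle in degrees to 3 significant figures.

In km: r₁ = 0.994 × 1.496×10^8 = 1.487024×10^8 km; r₂ = 5.73 × 1.496×10^8 = 8.57208×10^8 km.
Transfer-ellipse semi-major axis a_t = (r₁ + r₂)/2 = (1.487024×10^8 + 8.57208×10^8)/2 = 5.029552×10^8 km.
Transfer time t = π√(a_t³/μ) = 9.728×10^7 s.
Target angular speed ω₂ = √(μ/r₂³) = 1.451×10^-8 rad/s.
Angle swept by the target during transfer: ω₂·t = 1.412 rad = 80.90°.
The deep-space probe traverses 180° on the transfer ellipse, so the target must lead by 180° − 80.90° = 99.1°.

φ = 99.1°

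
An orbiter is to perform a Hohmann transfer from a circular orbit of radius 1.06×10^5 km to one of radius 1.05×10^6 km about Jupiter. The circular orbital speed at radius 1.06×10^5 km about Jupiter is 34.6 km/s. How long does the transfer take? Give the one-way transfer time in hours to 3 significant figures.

From the circular-orbit relation v² = μ/r at r = 1.06×10^5 km: μ = v²r = (34.6)² × 1.06×10^5 = 1.26899×10^8 km³/s².
Semi-major axis of the transfer orbit: a_t = (1.060×10^5 + 1.050×10^6)/2 = 5.780×10^5 km.
Half the transfer-orbit period gives t = π√(a_t³/μ) = 1.225×10^5 s.
Converting: 1.225×10^5 s ÷ 3600 s/hour = 34.0 hours.

t = 34.0 hours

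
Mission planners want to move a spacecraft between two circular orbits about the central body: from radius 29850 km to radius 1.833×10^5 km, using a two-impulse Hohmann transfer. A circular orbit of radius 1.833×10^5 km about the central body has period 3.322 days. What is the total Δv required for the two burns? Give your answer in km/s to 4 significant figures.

From Kepler's third law T² = 4π²r³/μ at r = 1.833×10^5 km, T = 3.322 days = 3.322 × 86400 s = 2.870208×10^5 s: μ = 4π²r³/T² = 2.95135×10^6 km³/s².
The Hohmann ellipse has a_t = (r₁ + r₂)/2 = 1.06575×10^5 km.
Circular speed at r₁: v₁ = √(μ/r₁) = √(2.95135×10^6/29850) = 9.943 km/s.
Transfer-orbit speed at r₁ (vis-viva): v_p = √[μ(2/r₁ − 1/a_t)] = 13.04 km/s.
First burn Δv₁ = |v_p − v₁| = 3.097 km/s.
Circular speed at r₂: v₂ = √(μ/r₂) = 4.013 km/s.
Transfer-orbit speed at r₂: v_a = √[μ(2/r₂ − 1/a_t)] = 2.124 km/s.
Second burn Δv₂ = |v₂ − v_a| = 1.889 km/s.
Total Δv = Δv₁ + Δv₂ = 4.986 km/s.

Δv = 4.986 km/s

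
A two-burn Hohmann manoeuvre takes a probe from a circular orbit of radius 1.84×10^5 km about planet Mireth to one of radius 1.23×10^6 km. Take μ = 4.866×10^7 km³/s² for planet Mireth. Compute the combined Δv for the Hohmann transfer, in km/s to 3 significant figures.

Δv = 8.27 km/s

The Hohmann ellipse has a_t = (r₁ + r₂)/2 = 7.070×10^5 km.
At r₁ the circular-orbit speed is v₁ = √(μ/r₁) = 16.262 km/s.
Transfer-orbit speed at r₁ (vis-viva): v_p = √[μ(2/r₁ − 1/a_t)] = 21.450 km/s.
First burn Δv₁ = |v_p − v₁| = 5.188 km/s.
Circular speed at r₂: v₂ = √(μ/r₂) = 6.290 km/s.
Transfer-orbit speed at r₂: v_a = √[μ(2/r₂ − 1/a_t)] = 3.209 km/s.
Second burn Δv₂ = |v₂ − v_a| = 3.081 km/s.
Total Δv = Δv₁ + Δv₂ = 8.269 km/s.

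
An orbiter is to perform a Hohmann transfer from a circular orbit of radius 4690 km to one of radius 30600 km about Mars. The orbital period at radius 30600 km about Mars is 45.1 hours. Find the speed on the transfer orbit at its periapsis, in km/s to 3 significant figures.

From Kepler's third law T² = 4π²r³/μ at r = 30600 km, T = 45.1 hours = 45.1 × 3600 s = 1.6236×10^5 s: μ = 4π²r³/T² = 42910.7 km³/s².
The Hohmann ellipse has a_t = (r₁ + r₂)/2 = 17645 km.
The periapsis of the transfer ellipse is at r = 4690 km.
From the vis-viva equation, v = √[μ(2/r − 1/a_t)] = 3.983 km/s.

v = 3.98 km/s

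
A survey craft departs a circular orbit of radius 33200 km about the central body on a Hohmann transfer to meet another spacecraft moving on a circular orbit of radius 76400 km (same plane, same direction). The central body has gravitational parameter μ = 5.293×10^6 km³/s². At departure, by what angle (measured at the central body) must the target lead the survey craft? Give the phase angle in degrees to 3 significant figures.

The Hohmann ellipse has a_t = (r₁ + r₂)/2 = 54800 km.
The half-period of the transfer ellipse is t = π√(a_t³/μ) = 17520 s.
The target's mean motion on its circular orbit is ω₂ = √(μ/r₂³) = 1.089×10^-4 rad/s.
Angle swept by the target during transfer: ω₂·t = 1.908 rad = 109.3°.
The survey craft traverses 180° on the transfer ellipse, so the target must lead by 180° − 109.3° = 70.7°.

φ = 70.7°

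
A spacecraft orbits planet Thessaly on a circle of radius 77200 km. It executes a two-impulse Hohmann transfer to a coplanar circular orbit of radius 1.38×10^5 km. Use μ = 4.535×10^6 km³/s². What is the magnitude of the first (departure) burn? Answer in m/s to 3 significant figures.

Semi-major axis of the transfer orbit: a_t = (77200 + 1.380×10^5)/2 = 1.076×10^5 km.
Circular speed at r = 77200 km: v_c = √(μ/r) = 7.66443 km/s.
Vis-viva on the transfer ellipse at r = 77200 km gives v_t = √[μ(2/r − 1/a_t)] = 8.67987 km/s.
Δv₁ = |v_t − v_c| = |8.67987 − 7.66443| = 1.015 km/s.

Δv₁ = 1020 m/s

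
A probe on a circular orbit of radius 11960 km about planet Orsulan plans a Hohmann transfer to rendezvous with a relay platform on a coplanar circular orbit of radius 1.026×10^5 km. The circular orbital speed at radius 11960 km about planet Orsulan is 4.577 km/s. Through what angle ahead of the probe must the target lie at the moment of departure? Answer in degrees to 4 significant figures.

φ = 104.9°

From the circular-orbit relation v² = μ/r at r = 11960 km: μ = v²r = (4.577)² × 11960 = 2.50549×10^5 km³/s².
Transfer-ellipse semi-major axis a_t = (r₁ + r₂)/2 = (11960 + 1.026×10^5)/2 = 57280 km.
Transfer time t = π√(a_t³/μ) = 86041 s.
Target angular speed ω₂ = √(μ/r₂³) = 1.5231×10^-5 rad/s.
Angle swept by the target during transfer: ω₂·t = 1.3105 rad = 75.09°.
Arrival is 180° from departure on the ellipse, so φ = 180° − 75.09° = 104.9°.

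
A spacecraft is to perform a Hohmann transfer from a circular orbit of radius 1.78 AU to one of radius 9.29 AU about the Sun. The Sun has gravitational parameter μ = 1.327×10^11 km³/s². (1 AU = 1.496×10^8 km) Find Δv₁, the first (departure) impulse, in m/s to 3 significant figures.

In km: r₁ = 1.78 × 1.496×10^8 = 2.66288×10^8 km; r₂ = 9.29 × 1.496×10^8 = 1.389784×10^9 km.
Semi-major axis of the transfer orbit: a_t = (2.66288×10^8 + 1.389784×10^9)/2 = 8.28036×10^8 km.
Circular speed at r = 2.66288×10^8 km: v_c = √(μ/r) = 22.3234 km/s.
Transfer-orbit speed at the same r (vis-viva, a = a_t): v_t = √[μ(2/r − 1/a_t)] = 28.9207 km/s.
Δv₁ = |v_t − v_c| = |28.9207 − 22.3234| = 6.597 km/s.

Δv₁ = 6600 m/s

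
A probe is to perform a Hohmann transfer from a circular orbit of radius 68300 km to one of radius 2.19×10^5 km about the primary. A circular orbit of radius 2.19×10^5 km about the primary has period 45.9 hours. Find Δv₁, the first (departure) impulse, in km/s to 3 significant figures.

Δv₁ = 3.50 km/s

From Kepler's third law T² = 4π²r³/μ at r = 2.19×10^5 km, T = 45.9 hours = 45.9 × 3600 s = 1.6524×10^5 s: μ = 4π²r³/T² = 1.51866×10^7 km³/s².
Transfer-ellipse semi-major axis a_t = (r₁ + r₂)/2 = (68300 + 2.190×10^5)/2 = 1.4365×10^5 km.
Circular speed at r = 68300 km: v_c = √(μ/r) = 14.91 km/s.
Vis-viva on the transfer ellipse at r = 68300 km gives v_t = √[μ(2/r − 1/a_t)] = 18.41 km/s.
Δv₁ = |v_t − v_c| = |18.41 − 14.91| = 3.500 km/s.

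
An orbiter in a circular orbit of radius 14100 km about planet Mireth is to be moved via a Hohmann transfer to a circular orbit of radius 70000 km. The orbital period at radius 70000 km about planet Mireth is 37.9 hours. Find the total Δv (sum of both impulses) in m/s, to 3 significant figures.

Δv = 3440 m/s

From Kepler's third law T² = 4π²r³/μ at r = 70000 km, T = 37.9 hours = 37.9 × 3600 s = 1.3644×10^5 s: μ = 4π²r³/T² = 7.27395×10^5 km³/s².
The Hohmann ellipse has a_t = (r₁ + r₂)/2 = 42050 km.
Circular speed at r₁: v₁ = √(μ/r₁) = √(7.27395×10^5/14100) = 7.18250 km/s.
Transfer-orbit speed at r₁ (vis-viva equation): v_p = √[μ(2/r₁ − 1/a_t)] = 9.26705 km/s.
First burn Δv₁ = |v_p − v₁| = 2.08455 km/s.
Circular speed at r₂: v₂ = √(μ/r₂) = 3.22356 km/s.
Transfer-orbit speed at r₂: v_a = √[μ(2/r₂ − 1/a_t)] = 1.86665 km/s.
Second burn Δv₂ = |v₂ − v_a| = 1.35691 km/s.
Total Δv = Δv₁ + Δv₂ = 3.441 km/s.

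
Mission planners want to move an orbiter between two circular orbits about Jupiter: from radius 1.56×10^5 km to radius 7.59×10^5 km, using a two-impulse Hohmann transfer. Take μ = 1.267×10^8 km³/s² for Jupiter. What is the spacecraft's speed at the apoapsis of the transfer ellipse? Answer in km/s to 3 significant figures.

v = 7.54 km/s

The Hohmann ellipse has a_t = (r₁ + r₂)/2 = 4.575×10^5 km.
The apoapsis of the transfer ellipse is at r = 7.590×10^5 km.
Applying v² = μ(2/r − 1/a_t): v = 7.545 km/s.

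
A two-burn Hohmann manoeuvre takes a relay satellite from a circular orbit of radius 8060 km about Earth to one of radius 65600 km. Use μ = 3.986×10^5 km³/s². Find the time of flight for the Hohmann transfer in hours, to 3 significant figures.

t = 9.77 hours

Semi-major axis of the transfer orbit: a_t = (8060 + 65600)/2 = 36830 km.
Half the transfer-orbit period gives t = π√(a_t³/μ) = 35170 s.
Converting: 35170 s ÷ 3600 s/hour = 9.77 hours.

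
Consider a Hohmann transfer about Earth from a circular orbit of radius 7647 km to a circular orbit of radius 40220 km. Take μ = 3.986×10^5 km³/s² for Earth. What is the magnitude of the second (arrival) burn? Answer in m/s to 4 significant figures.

Δv₂ = 1369 m/s

Semi-major axis of the transfer orbit: a_t = (7647 + 40220)/2 = 23933.5 km.
On the circular orbit at r = 40220 km, v_c = √(μ/r) = 3.148 km/s.
Vis-viva on the transfer ellipse at r = 40220 km gives v_t = √[μ(2/r − 1/a_t)] = 1.779 km/s.
Δv₂ = |v_t − v_c| = |1.779 − 3.148| = 1.369 km/s.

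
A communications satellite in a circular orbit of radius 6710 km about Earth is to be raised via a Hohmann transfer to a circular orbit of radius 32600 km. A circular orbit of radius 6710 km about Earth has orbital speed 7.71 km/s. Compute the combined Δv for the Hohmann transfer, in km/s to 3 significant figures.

Δv = 3.67 km/s

From the circular-orbit relation v² = μ/r at r = 6710 km: μ = v²r = (7.71)² × 6710 = 3.98870×10^5 km³/s².
The Hohmann ellipse has a_t = (r₁ + r₂)/2 = 19655 km.
Circular speed at r₁: v₁ = √(μ/r₁) = √(3.98870×10^5/6710) = 7.7100 km/s.
Transfer-orbit speed at r₁ (vis-viva equation): v_p = √[μ(2/r₁ − 1/a_t)] = 9.9295 km/s.
First burn Δv₁ = |v_p − v₁| = 2.2195 km/s.
At r₂, v₂ = √(μ/r₂) = 3.4979 km/s.
Transfer-orbit speed at r₂: v_a = √[μ(2/r₂ − 1/a_t)] = 2.0438 km/s.
Second burn Δv₂ = |v₂ − v_a| = 1.4541 km/s.
Total Δv = Δv₁ + Δv₂ = 3.674 km/s.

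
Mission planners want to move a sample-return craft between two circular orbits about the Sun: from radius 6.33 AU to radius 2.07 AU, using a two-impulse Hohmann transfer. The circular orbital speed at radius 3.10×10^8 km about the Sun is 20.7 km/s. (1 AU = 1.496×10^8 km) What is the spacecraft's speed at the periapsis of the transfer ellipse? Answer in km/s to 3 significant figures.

v = 25.4 km/s

From the circular-orbit relation v² = μ/r at r = 3.10×10^8 km: μ = v²r = (20.7)² × 3.10×10^8 = 1.32832×10^11 km³/s².
In km: r₁ = 6.33 × 1.496×10^8 = 9.46968×10^8 km; r₂ = 2.07 × 1.496×10^8 = 3.09672×10^8 km.
Transfer-ellipse semi-major axis a_t = (r₁ + r₂)/2 = (9.46968×10^8 + 3.09672×10^8)/2 = 6.2832×10^8 km.
The periapsis of the transfer ellipse is at r = 3.09672×10^8 km.
Applying v² = μ(2/r − 1/a_t): v = 25.43 km/s.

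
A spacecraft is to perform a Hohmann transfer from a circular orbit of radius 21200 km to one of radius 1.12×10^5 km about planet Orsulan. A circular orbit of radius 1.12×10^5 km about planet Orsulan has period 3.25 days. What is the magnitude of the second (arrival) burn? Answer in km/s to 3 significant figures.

From Kepler's third law T² = 4π²r³/μ at r = 1.12×10^5 km, T = 3.25 days = 3.25 × 86400 s = 2.808×10^5 s: μ = 4π²r³/T² = 7.03428×10^5 km³/s².
Transfer-ellipse semi-major axis a_t = (r₁ + r₂)/2 = (21200 + 1.120×10^5)/2 = 66600 km.
On the circular orbit at r = 1.120×10^5 km, v_c = √(μ/r) = 2.506 km/s.
Vis-viva on the transfer ellipse at r = 1.120×10^5 km gives v_t = √[μ(2/r − 1/a_t)] = 1.414 km/s.
Δv₂ = |v_t − v_c| = |1.414 − 2.506| = 1.092 km/s.

Δv₂ = 1.09 km/s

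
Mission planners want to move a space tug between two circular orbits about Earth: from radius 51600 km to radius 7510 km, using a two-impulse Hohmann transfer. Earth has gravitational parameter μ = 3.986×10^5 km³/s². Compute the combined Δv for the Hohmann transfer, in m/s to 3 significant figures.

Δv = 3720 m/s

Semi-major axis of the transfer orbit: a_t = (51600 + 7510)/2 = 29555 km.
At r₁ the circular-orbit speed is v₁ = √(μ/r₁) = 2.779 km/s.
On the transfer ellipse at r₁, vis-viva equation gives v_a = √[μ(2/r₁ − 1/a_t)] = 1.401 km/s.
First burn Δv₁ = |v_a − v₁| = 1.378 km/s.
At r₂, v₂ = √(μ/r₂) = 7.285 km/s.
Transfer-orbit speed at r₂: v_p = √[μ(2/r₂ − 1/a_t)] = 9.626 km/s.
Second burn Δv₂ = |v₂ − v_p| = 2.341 km/s.
Δv = Δv₁ + Δv₂ = 1.378 + 2.341 = 3.719 km/s.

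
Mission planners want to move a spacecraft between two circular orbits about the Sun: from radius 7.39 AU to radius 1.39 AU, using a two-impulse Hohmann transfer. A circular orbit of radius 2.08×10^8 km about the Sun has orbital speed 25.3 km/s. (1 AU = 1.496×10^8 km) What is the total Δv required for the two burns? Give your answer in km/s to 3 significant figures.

Δv = 12.3 km/s

From the circular-orbit relation v² = μ/r at r = 2.08×10^8 km: μ = v²r = (25.3)² × 2.08×10^8 = 1.33139×10^11 km³/s².
In km: r₁ = 7.39 × 1.496×10^8 = 1.105544×10^9 km; r₂ = 1.39 × 1.496×10^8 = 2.07944×10^8 km.
The Hohmann ellipse has a_t = (r₁ + r₂)/2 = 6.56744×10^8 km.
Circular speed at r₁: v₁ = √(μ/r₁) = √(1.33139×10^11/1.105544×10^9) = 10.97398 km/s.
Transfer-orbit speed at r₁ (vis-viva): v_a = √[μ(2/r₁ − 1/a_t)] = 6.175033 km/s.
First burn Δv₁ = |v_a − v₁| = 4.7989 km/s.
At r₂, v₂ = √(μ/r₂) = 25.30341 km/s.
Transfer-orbit speed at r₂: v_p = √[μ(2/r₂ − 1/a_t)] = 32.82985 km/s.
Second burn Δv₂ = |v₂ − v_p| = 7.5264 km/s.
Total Δv = Δv₁ + Δv₂ = 12.33 km/s.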